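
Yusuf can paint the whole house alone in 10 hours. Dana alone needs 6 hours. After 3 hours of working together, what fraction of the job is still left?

1/5

Combined rate: 1/10 + 1/6 = (3 + 5)/30 = 8/30 = 4/15 per hour.
In 3 hours they complete 3·4/15 = 4/5 of the job.
So 1/5 remains.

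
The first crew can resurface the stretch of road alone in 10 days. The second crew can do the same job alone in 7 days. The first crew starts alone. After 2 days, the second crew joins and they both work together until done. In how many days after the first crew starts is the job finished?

In the first 2 days the first crew alone does 2/10 = 1/5 of the job, leaving 4/5.
Once everyone is working, combined rate: 1/10 + 1/7 = (7 + 10)/70 = 17/70 per day.
Remaining 4/5 at 17/70 per day takes 56/17 days.
Total from the start = 2 + 56/17 = 90/17 days.

90/17 days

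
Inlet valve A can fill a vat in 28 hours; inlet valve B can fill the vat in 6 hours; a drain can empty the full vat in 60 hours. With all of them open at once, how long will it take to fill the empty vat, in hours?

Net rate = 1/28 + 1/6 − 1/60 = (15 + 70 − 7)/420 = 78/420 = 13/70 per hour.
Filling time = 1 ÷ (13/70) = 70/13 hours.

70/13 hours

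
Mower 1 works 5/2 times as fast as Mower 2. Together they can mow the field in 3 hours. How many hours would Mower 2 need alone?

21/2 hours

Let Mower 2's rate be r; then Mower 1's rate is (5/2)r, so together (5/2 + 1)r = (7/2)r = 1/3.
Thus r = 2/21 per hour.
Mower 2 alone: 21/2 hours; Mower 1 alone: 21/5 hours.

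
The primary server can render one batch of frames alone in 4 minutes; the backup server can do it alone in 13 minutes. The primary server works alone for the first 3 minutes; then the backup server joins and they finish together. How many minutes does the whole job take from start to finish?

64/17 minutes

In 3 minutes the primary server does 3/4 of the job, leaving 1/4.
The primary server and the backup server together work at 17/52 per minute, so finishing takes 1/4 ÷ 17/52 = 13/17 minutes.
Total time = 3 + 13/17 = 64/17 minutes.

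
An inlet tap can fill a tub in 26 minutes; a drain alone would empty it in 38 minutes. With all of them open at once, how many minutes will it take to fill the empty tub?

247/3 minutes

Net rate = 1/26 − 1/38 = (19 − 13)/494 = 6/494 = 3/247 per minute.
Filling time = 1 ÷ (3/247) = 247/3 minutes.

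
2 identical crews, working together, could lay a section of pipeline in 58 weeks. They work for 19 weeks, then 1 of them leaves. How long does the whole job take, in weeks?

97 weeks

One crew does 1/116 of the job per week.
After 19 weeks with 2 crews, 19/58 is done (39/58 left).
With 1 crew the rate is 1/116, so the rest takes 39/58 ÷ 1/116 = 78 weeks.
Total = 19 + 78 = 97 weeks.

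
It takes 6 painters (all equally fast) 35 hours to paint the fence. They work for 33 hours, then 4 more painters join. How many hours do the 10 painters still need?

One painter does 1/210 of the job per hour.
After 33 hours with 6 painters, 33/35 is done (2/35 left).
With 10 painters the rate is 10/210 = 1/21, so the rest takes 2/35 ÷ 1/21 = 6/5 hours.

6/5 hours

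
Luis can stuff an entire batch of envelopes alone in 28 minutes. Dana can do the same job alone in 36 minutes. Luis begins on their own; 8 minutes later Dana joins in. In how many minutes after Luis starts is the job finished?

In the first 8 minutes Luis alone does 8/28 = 2/7 of the job, leaving 5/7.
Once everyone is working, combined rate: 1/28 + 1/36 = (9 + 7)/252 = 16/252 = 4/63 per minute.
Remaining 5/7 at 4/63 per minute takes 45/4 minutes.
Total from the start = 8 + 45/4 = 77/4 minutes.

77/4 minutes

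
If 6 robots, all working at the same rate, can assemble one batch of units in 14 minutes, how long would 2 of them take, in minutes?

42 minutes

Total work is 6·14 = 84 robot-minutes.
With 2 robots: 84/2 = 42 minutes.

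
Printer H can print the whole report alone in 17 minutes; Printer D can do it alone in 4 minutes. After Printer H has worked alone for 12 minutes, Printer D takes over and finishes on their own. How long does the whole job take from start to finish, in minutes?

In 12 minutes Printer H does 12/17 of the job, leaving 5/17.
Printer D works at 1/4 per minute, so finishing takes 5/17 ÷ 1/4 = 20/17 minutes.
Total time = 12 + 20/17 = 224/17 minutes.

224/17 minutes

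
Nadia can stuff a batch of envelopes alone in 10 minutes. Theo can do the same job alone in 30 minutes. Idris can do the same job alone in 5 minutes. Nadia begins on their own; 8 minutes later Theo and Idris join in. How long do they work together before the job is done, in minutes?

In the first 8 minutes Nadia alone does 8/10 = 4/5 of the job, leaving 1/5.
Once everyone is working, combined rate: 1/10 + 1/30 + 1/5 = (3 + 1 + 6)/30 = 10/30 = 1/3 per minute.
Remaining 1/5 at 1/3 per minute takes 3/5 minutes.

3/5 minutes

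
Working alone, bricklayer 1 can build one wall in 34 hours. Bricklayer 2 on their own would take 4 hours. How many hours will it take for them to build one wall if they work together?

68/19 hours

Combined rate: 1/34 + 1/4 = (2 + 17)/68 = 19/68 per hour.
Time = 1 ÷ (19/68) = 68/19 hours.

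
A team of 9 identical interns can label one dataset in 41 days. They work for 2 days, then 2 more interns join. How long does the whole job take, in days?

373/11 days

One intern does 1/369 of the job per day.
After 2 days with 9 interns, 2/41 is done (39/41 left).
With 11 interns the rate is 11/369, so the rest takes 39/41 ÷ 11/369 = 351/11 days.
Total = 2 + 351/11 = 373/11 days.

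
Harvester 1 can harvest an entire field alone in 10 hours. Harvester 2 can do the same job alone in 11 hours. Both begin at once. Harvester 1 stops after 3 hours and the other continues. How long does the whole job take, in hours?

In the first 3 hours the combined rate is 21/110, so 63/110 of the job is done, leaving 47/110.
After harvester 1 leaves the rate is 1/11 per hour; the remaining 47/110 takes 47/10 hours.
Total = 3 + 47/10 = 77/10 hours.

77/10 hours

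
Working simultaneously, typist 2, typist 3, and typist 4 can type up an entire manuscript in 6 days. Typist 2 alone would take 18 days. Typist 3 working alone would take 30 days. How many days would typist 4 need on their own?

Combined rate is 1/6 per day.
Known contribution: 1/18 + 1/30 = (5 + 3)/90 = 8/90 = 4/45 per day.
So typist 4's rate is 1/6 − 4/45 = 7/90, meaning 90/7 days alone.

90/7 days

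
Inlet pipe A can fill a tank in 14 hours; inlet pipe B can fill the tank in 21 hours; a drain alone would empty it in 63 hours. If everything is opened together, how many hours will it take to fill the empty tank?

Net rate = 1/14 + 1/21 − 1/63 = (9 + 6 − 2)/126 = 13/126 per hour.
Filling time = 1 ÷ (13/126) = 126/13 hours.

126/13 hours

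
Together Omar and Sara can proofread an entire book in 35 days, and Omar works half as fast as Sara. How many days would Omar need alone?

105 days

Let Sara's rate be r; then Omar's rate is (1/2)r, so together (1/2 + 1)r = (3/2)r = 1/35.
Thus r = 2/105 per day.
Sara alone: 105/2 days; Omar alone: 105 days.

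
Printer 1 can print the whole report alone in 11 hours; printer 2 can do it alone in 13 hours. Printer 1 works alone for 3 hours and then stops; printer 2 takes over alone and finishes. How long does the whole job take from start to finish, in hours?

In 3 hours printer 1 does 3/11 of the job, leaving 8/11.
Printer 2 works at 1/13 per hour, so finishing takes 8/11 ÷ 1/13 = 104/11 hours.
Total time = 3 + 104/11 = 137/11 hours.

137/11 hours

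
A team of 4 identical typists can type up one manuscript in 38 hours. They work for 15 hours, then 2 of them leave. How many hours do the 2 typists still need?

46 hours

One typist does 1/152 of the job per hour.
After 15 hours with 4 typists, 15/38 is done (23/38 left).
With 2 typists the rate is 2/152 = 1/76, so the rest takes 23/38 ÷ 1/76 = 46 hours.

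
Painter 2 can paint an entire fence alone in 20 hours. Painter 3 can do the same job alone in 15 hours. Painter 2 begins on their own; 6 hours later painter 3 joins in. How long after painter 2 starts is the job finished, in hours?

12 hours

In the first 6 hours painter 2 alone does 6/20 = 3/10 of the job, leaving 7/10.
Once everyone is working, combined rate: 1/20 + 1/15 = (3 + 4)/60 = 7/60 per hour.
Remaining 7/10 at 7/60 per hour takes 6 hours.
Total from the start = 6 + 6 = 12 hours.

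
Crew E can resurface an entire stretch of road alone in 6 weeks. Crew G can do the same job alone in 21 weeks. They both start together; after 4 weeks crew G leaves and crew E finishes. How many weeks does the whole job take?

In the first 4 weeks the combined rate is 3/14, so 6/7 of the job is done, leaving 1/7.
After crew G leaves the rate is 1/6 per week; the remaining 1/7 takes 6/7 weeks.
Total = 4 + 6/7 = 34/7 weeks.

34/7 weeks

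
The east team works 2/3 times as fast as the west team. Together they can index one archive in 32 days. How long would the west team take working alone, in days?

Let the west team's rate be r; then the east team's rate is (2/3)r, so together (2/3 + 1)r = (5/3)r = 1/32.
Thus r = 3/160 per day.
The west team alone: 160/3 days; the east team alone: 80 days.

160/3 days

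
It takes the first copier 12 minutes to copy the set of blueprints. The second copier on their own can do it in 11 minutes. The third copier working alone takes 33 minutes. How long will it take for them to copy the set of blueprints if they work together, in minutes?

Combined rate: 1/12 + 1/11 + 1/33 = (11 + 12 + 4)/132 = 27/132 = 9/44 per minute.
Time = 1 ÷ (9/44) = 44/9 minutes.

44/9 minutes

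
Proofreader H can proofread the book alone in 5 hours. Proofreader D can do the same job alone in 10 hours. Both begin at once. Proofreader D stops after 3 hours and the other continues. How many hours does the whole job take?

In the first 3 hours the combined rate is 3/10, so 9/10 of the job is done, leaving 1/10.
After proofreader D leaves the rate is 1/5 per hour; the remaining 1/10 takes 1/2 hours.
Total = 3 + 1/2 = 7/2 hours.

7/2 hours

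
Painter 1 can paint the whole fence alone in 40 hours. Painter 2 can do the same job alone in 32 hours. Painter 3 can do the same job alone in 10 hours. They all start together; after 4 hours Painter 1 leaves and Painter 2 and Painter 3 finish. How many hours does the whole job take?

48/7 hours

In the first 4 hours the combined rate is 5/32, so 5/8 of the job is done, leaving 3/8.
After Painter 1 leaves the rate is 21/160 per hour; the remaining 3/8 takes 20/7 hours.
Total = 4 + 20/7 = 48/7 hours.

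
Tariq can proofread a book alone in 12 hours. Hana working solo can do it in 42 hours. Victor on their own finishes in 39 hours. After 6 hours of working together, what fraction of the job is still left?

37/182

Combined rate: 1/12 + 1/42 + 1/39 = (91 + 26 + 28)/1092 = 145/1092 per hour.
In 6 hours they complete 6·145/1092 = 145/182 of the job.
So 37/182 remains.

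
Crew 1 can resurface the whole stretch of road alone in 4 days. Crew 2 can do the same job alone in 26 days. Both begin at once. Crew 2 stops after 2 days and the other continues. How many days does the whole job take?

In the first 2 days the combined rate is 15/52, so 15/26 of the job is done, leaving 11/26.
After crew 2 leaves the rate is 1/4 per day; the remaining 11/26 takes 22/13 days.
Total = 2 + 22/13 = 48/13 days.

48/13 days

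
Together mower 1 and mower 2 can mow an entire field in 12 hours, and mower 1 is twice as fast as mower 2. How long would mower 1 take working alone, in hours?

Let mower 2's rate be r; then mower 1's rate is 2r, so together (2 + 1)r = 3r = 1/12.
Thus r = 1/36 per hour.
Mower 2 alone: 36 hours; mower 1 alone: 18 hours.

18 hours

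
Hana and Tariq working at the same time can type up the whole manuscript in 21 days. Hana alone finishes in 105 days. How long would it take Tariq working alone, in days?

105/4 days

Combined rate is 1/21 per day.
Known contribution: 1/105 per day.
So Tariq's rate is 1/21 − 1/105 = 4/105, meaning 105/4 days alone.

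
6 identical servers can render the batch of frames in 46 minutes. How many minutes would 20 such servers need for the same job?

Total work is 6·46 = 276 server-minutes.
With 20 servers: 276/20 = 69/5 minutes.

69/5 minutes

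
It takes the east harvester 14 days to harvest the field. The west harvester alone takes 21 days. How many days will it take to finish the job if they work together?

With two workers the combined time is the product over the sum: 14·21/(14+21) = 294/35 = 42/5 days.

42/5 days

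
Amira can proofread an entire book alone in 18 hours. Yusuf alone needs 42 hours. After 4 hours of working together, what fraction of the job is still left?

43/63

Combined rate: 1/18 + 1/42 = (7 + 3)/126 = 10/126 = 5/63 per hour.
In 4 hours they complete 4·5/63 = 20/63 of the job.
So 43/63 remains.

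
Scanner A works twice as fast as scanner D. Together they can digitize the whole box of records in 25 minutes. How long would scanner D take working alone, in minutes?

75 minutes

Let scanner D's rate be r; then scanner A's rate is 2r, so together (2 + 1)r = 3r = 1/25.
Thus r = 1/75 per minute.
Scanner D alone: 75 minutes; scanner A alone: 75/2 minutes.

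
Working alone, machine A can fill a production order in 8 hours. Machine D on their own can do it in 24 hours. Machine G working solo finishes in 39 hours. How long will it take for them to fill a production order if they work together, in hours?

26/5 hours

Combined rate: 1/8 + 1/24 + 1/39 = (39 + 13 + 8)/312 = 60/312 = 5/26 per hour.
Time = 1 ÷ (5/26) = 26/5 hours.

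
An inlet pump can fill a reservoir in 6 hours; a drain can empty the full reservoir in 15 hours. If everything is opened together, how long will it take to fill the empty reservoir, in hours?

10 hours

Net rate = 1/6 − 1/15 = (5 − 2)/30 = 3/30 = 1/10 per hour.
Filling time = 1 ÷ (1/10) = 10 hours.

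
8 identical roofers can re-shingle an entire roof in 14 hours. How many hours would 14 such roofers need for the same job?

8 hours

Total work is 8·14 = 112 roofer-hours.
With 14 roofers: 112/14 = 8 hours.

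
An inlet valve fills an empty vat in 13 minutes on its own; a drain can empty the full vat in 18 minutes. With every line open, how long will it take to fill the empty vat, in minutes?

Net rate = 1/13 − 1/18 = (18 − 13)/234 = 5/234 per minute.
Filling time = 1 ÷ (5/234) = 234/5 minutes.

234/5 minutes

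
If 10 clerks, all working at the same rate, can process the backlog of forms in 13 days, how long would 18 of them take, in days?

65/9 days

Total work is 10·13 = 130 clerk-days.
With 18 clerks: 130/18 = 65/9 days.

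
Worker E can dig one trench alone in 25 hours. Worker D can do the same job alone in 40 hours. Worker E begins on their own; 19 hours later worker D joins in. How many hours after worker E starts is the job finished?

295/13 hours

In the first 19 hours worker E alone does 19/25 of the job, leaving 6/25.
Once everyone is working, combined rate: 1/25 + 1/40 = (8 + 5)/200 = 13/200 per hour.
Remaining 6/25 at 13/200 per hour takes 48/13 hours.
Total from the start = 19 + 48/13 = 295/13 hours.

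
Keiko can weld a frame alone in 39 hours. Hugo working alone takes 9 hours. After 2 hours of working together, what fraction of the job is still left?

85/117

Combined rate: 1/39 + 1/9 = (3 + 13)/117 = 16/117 per hour.
In 2 hours they complete 2·16/117 = 32/117 of the job.
So 85/117 remains.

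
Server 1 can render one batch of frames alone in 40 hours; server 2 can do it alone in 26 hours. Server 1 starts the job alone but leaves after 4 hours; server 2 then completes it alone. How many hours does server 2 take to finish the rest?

In 4 hours server 1 does 4/40 = 1/10 of the job, leaving 9/10.
Server 2 works at 1/26 per hour, so finishing takes 9/10 ÷ 1/26 = 117/5 hours.

117/5 hours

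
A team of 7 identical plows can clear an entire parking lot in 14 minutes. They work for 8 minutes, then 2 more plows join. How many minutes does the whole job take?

38/3 minutes

One plow does 1/98 of the job per minute.
After 8 minutes with 7 plows, 4/7 is done (3/7 left).
With 9 plows the rate is 9/98, so the rest takes 3/7 ÷ 9/98 = 14/3 minutes.
Total = 8 + 14/3 = 38/3 minutes.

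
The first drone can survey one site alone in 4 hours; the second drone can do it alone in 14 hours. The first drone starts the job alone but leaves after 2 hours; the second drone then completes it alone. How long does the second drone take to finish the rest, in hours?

In 2 hours the first drone does 2/4 = 1/2 of the job, leaving 1/2.
The second drone works at 1/14 per hour, so finishing takes 1/2 ÷ 1/14 = 7 hours.

7 hours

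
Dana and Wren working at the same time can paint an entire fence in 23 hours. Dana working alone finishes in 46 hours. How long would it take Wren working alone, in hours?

46 hours

Combined rate is 1/23 per hour.
Known contribution: 1/46 per hour.
So Wren's rate is 1/23 − 1/46 = 1/46, meaning 46 hours alone.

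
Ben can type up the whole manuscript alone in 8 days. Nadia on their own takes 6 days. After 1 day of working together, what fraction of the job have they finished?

Combined rate: 1/8 + 1/6 = (3 + 4)/24 = 7/24 per day.
In 1 day they complete 1·7/24 = 7/24 of the job.

7/24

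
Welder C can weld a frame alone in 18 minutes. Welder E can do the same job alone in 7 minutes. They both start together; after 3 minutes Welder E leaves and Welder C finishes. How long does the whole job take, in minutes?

In the first 3 minutes the combined rate is 25/126, so 25/42 of the job is done, leaving 17/42.
After Welder E leaves the rate is 1/18 per minute; the remaining 17/42 takes 51/7 minutes.
Total = 3 + 51/7 = 72/7 minutes.

72/7 minutes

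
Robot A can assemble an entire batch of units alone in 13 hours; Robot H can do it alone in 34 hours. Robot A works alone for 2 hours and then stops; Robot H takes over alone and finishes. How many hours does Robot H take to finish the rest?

In 2 hours Robot A does 2/13 of the job, leaving 11/13.
Robot H works at 1/34 per hour, so finishing takes 11/13 ÷ 1/34 = 374/13 hours.

374/13 hours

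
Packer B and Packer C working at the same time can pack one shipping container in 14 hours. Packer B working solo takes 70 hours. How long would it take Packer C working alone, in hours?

35/2 hours

Combined rate is 1/14 per hour.
Known contribution: 1/70 per hour.
So Packer C's rate is 1/14 − 1/70 = 2/35, meaning 35/2 hours alone.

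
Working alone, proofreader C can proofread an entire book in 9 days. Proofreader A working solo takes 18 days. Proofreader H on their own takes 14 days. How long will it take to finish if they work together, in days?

Combined rate: 1/9 + 1/18 + 1/14 = (14 + 7 + 9)/126 = 30/126 = 5/21 per day.
Time = 1 ÷ (5/21) = 21/5 days.

21/5 days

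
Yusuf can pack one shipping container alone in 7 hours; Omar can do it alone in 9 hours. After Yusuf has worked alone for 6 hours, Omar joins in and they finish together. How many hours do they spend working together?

9/16 hours

In 6 hours Yusuf does 6/7 of the job, leaving 1/7.
Yusuf and Omar together work at 16/63 per hour, so finishing takes 1/7 ÷ 16/63 = 9/16 hours.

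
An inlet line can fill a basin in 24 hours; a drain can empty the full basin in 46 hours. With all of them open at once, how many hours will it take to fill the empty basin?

Net rate = 1/24 − 1/46 = (23 − 12)/552 = 11/552 per hour.
Filling time = 1 ÷ (11/552) = 552/11 hours.

552/11 hours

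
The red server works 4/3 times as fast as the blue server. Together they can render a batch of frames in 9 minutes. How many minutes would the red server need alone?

Let the blue server's rate be r; then the red server's rate is (4/3)r, so together (4/3 + 1)r = (7/3)r = 1/9.
Thus r = 1/21 per minute.
The blue server alone: 21 minutes; the red server alone: 63/4 minutes.

63/4 minutes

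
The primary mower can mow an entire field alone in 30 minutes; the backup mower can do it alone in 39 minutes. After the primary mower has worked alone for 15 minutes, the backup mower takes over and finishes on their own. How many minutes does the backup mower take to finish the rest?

In 15 minutes the primary mower does 15/30 = 1/2 of the job, leaving 1/2.
The backup mower works at 1/39 per minute, so finishing takes 1/2 ÷ 1/39 = 39/2 minutes.

39/2 minutes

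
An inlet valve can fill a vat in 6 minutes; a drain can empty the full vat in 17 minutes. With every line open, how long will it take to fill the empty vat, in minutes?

102/11 minutes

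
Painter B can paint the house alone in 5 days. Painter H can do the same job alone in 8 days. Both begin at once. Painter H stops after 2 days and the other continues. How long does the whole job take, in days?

In the first 2 days the combined rate is 13/40, so 13/20 of the job is done, leaving 7/20.
After Painter H leaves the rate is 1/5 per day; the remaining 7/20 takes 7/4 days.
Total = 2 + 7/4 = 15/4 days.

15/4 days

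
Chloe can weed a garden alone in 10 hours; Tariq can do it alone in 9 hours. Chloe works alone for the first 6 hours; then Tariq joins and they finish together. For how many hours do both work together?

In 6 hours Chloe does 6/10 = 3/5 of the job, leaving 2/5.
Chloe and Tariq together work at 19/90 per hour, so finishing takes 2/5 ÷ 19/90 = 36/19 hours.

36/19 hours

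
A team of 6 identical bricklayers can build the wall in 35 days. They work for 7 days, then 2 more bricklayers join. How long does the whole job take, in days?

One bricklayer does 1/210 of the job per day.
After 7 days with 6 bricklayers, 1/5 is done (4/5 left).
With 8 bricklayers the rate is 8/210 = 4/105, so the rest takes 4/5 ÷ 4/105 = 21 days.
Total = 7 + 21 = 28 days.

28 days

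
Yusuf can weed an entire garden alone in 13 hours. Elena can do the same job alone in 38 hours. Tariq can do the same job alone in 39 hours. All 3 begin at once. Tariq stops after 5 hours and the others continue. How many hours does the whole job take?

76/9 hours

In the first 5 hours the combined rate is 191/1482, so 955/1482 of the job is done, leaving 527/1482.
After Tariq leaves the rate is 51/494 per hour; the remaining 527/1482 takes 31/9 hours.
Total = 5 + 31/9 = 76/9 hours.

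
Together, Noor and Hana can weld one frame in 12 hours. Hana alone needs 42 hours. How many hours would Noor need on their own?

Combined rate is 1/12 per hour.
Known contribution: 1/42 per hour.
So Noor's rate is 1/12 − 1/42 = 5/84, meaning 84/5 hours alone.

84/5 hours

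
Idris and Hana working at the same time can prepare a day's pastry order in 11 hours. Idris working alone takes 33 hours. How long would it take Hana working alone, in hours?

33/2 hours

Combined rate is 1/11 per hour.
Known contribution: 1/33 per hour.
So Hana's rate is 1/11 − 1/33 = 2/33, meaning 33/2 hours alone.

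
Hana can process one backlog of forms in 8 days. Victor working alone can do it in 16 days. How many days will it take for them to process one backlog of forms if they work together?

16/3 days

With two workers the combined time is the product over the sum: 8·16/(8+16) = 128/24 = 16/3 days.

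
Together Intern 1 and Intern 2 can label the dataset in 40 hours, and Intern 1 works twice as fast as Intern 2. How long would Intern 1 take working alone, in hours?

Let Intern 2's rate be r; then Intern 1's rate is 2r, so together (2 + 1)r = 3r = 1/40.
Thus r = 1/120 per hour.
Intern 2 alone: 120 hours; Intern 1 alone: 60 hours.

60 hours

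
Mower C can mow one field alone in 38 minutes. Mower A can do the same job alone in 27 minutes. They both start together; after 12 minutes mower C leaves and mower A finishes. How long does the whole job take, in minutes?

351/19 minutes

In the first 12 minutes the combined rate is 65/1026, so 130/171 of the job is done, leaving 41/171.
After mower C leaves the rate is 1/27 per minute; the remaining 41/171 takes 123/19 minutes.
Total = 12 + 123/19 = 351/19 minutes.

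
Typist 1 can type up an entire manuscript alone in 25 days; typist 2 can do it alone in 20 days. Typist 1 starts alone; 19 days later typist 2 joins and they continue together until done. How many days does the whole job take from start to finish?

65/3 days

In 19 days typist 1 does 19/25 of the job, leaving 6/25.
Typist 1 and typist 2 together work at 9/100 per day, so finishing takes 6/25 ÷ 9/100 = 8/3 days.
Total time = 19 + 8/3 = 65/3 days.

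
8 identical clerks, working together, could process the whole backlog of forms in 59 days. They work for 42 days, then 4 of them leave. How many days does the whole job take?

76 days

One clerk does 1/472 of the job per day.
After 42 days with 8 clerks, 42/59 is done (17/59 left).
With 4 clerks the rate is 4/472 = 1/118, so the rest takes 17/59 ÷ 1/118 = 34 days.
Total = 42 + 34 = 76 days.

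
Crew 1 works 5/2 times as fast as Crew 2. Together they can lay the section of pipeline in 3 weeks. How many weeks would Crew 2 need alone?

Let Crew 2's rate be r; then Crew 1's rate is (5/2)r, so together (5/2 + 1)r = (7/2)r = 1/3.
Thus r = 2/21 per week.
Crew 2 alone: 21/2 weeks; Crew 1 alone: 21/5 weeks.

21/2 weeks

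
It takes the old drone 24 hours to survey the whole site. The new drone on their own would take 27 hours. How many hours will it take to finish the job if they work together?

216/17 hours

With two workers the combined time is the product over the sum: 24·27/(24+27) = 648/51 = 216/17 hours.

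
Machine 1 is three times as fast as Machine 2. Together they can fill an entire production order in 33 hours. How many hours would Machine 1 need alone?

44 hours

Let Machine 2's rate be r; then Machine 1's rate is 3r, so together (3 + 1)r = 4r = 1/33.
Thus r = 1/132 per hour.
Machine 2 alone: 132 hours; Machine 1 alone: 44 hours.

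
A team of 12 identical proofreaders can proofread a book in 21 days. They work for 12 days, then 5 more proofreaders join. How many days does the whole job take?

312/17 days

One proofreader does 1/252 of the job per day.
After 12 days with 12 proofreaders, 4/7 is done (3/7 left).
With 17 proofreaders the rate is 17/252, so the rest takes 3/7 ÷ 17/252 = 108/17 days.
Total = 12 + 108/17 = 312/17 days.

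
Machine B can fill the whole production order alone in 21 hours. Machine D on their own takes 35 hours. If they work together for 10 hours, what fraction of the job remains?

Combined rate: 1/21 + 1/35 = (5 + 3)/105 = 8/105 per hour.
In 10 hours they complete 10·8/105 = 16/21 of the job.
So 5/21 remains.

5/21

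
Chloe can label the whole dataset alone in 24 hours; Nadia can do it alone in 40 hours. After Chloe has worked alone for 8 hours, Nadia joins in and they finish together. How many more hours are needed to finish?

10 hours

In 8 hours Chloe does 8/24 = 1/3 of the job, leaving 2/3.
Chloe and Nadia together work at 1/15 per hour, so finishing takes 2/3 ÷ 1/15 = 10 hours.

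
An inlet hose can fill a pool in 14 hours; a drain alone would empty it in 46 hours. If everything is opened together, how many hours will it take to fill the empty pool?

161/8 hours

Net rate = 1/14 − 1/46 = (23 − 7)/322 = 16/322 = 8/161 per hour.
Filling time = 1 ÷ (8/161) = 161/8 hours.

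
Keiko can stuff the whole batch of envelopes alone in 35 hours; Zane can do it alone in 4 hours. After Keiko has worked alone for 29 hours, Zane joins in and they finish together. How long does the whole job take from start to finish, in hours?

In 29 hours Keiko does 29/35 of the job, leaving 6/35.
Keiko and Zane together work at 39/140 per hour, so finishing takes 6/35 ÷ 39/140 = 8/13 hours.
Total time = 29 + 8/13 = 385/13 hours.

385/13 hours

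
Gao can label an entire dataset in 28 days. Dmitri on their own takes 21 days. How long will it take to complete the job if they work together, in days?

12 days

With two workers the combined time is the product over the sum: 28·21/(28+21) = 588/49 = 12 days.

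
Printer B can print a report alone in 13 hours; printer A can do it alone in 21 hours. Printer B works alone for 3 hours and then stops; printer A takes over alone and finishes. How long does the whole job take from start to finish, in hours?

In 3 hours printer B does 3/13 of the job, leaving 10/13.
Printer A works at 1/21 per hour, so finishing takes 10/13 ÷ 1/21 = 210/13 hours.
Total time = 3 + 210/13 = 249/13 hours.

249/13 hours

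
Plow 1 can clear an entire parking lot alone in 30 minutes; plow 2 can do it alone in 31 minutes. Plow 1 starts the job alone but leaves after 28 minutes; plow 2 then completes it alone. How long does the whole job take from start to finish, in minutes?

In 28 minutes plow 1 does 28/30 = 14/15 of the job, leaving 1/15.
Plow 2 works at 1/31 per minute, so finishing takes 1/15 ÷ 1/31 = 31/15 minutes.
Total time = 28 + 31/15 = 451/15 minutes.

451/15 minutes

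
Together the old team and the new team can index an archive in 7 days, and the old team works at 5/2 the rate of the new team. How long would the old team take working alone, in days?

49/5 days

Let the new team's rate be r; then the old team's rate is (5/2)r, so together (5/2 + 1)r = (7/2)r = 1/7.
Thus r = 2/49 per day.
The new team alone: 49/2 days; the old team alone: 49/5 days.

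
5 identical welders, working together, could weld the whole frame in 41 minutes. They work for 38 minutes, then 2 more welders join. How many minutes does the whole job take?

One welder does 1/205 of the job per minute.
After 38 minutes with 5 welders, 38/41 is done (3/41 left).
With 7 welders the rate is 7/205, so the rest takes 3/41 ÷ 7/205 = 15/7 minutes.
Total = 38 + 15/7 = 281/7 minutes.

281/7 minutes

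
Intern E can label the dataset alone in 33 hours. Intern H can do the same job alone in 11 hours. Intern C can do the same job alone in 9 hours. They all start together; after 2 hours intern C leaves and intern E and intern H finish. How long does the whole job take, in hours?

In the first 2 hours the combined rate is 23/99, so 46/99 of the job is done, leaving 53/99.
After intern C leaves the rate is 4/33 per hour; the remaining 53/99 takes 53/12 hours.
Total = 2 + 53/12 = 77/12 hours.

77/12 hours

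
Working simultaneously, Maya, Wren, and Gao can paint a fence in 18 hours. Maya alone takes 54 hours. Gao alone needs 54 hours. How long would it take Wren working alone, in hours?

Combined rate is 1/18 per hour.
Known contribution: 1/54 + 1/54 = (1 + 1)/54 = 2/54 = 1/27 per hour.
So Wren's rate is 1/18 − 1/27 = 1/54, meaning 54 hours alone.

54 hours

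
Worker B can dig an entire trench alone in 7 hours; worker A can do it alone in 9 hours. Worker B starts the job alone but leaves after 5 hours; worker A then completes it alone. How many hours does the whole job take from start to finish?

In 5 hours worker B does 5/7 of the job, leaving 2/7.
Worker A works at 1/9 per hour, so finishing takes 2/7 ÷ 1/9 = 18/7 hours.
Total time = 5 + 18/7 = 53/7 hours.

53/7 hours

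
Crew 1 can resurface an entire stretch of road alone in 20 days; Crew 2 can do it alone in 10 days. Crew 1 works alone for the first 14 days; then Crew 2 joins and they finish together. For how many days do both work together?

In 14 days Crew 1 does 14/20 = 7/10 of the job, leaving 3/10.
Crew 1 and Crew 2 together work at 3/20 per day, so finishing takes 3/10 ÷ 3/20 = 2 days.

2 days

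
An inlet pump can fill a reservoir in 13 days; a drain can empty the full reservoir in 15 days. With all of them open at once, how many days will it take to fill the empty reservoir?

Net rate = 1/13 − 1/15 = (15 − 13)/195 = 2/195 per day.
Filling time = 1 ÷ (2/195) = 195/2 days.

195/2 days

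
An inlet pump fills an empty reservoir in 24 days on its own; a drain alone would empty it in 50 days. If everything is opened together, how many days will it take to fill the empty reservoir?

Net rate = 1/24 − 1/50 = (25 − 12)/600 = 13/600 per day.
Filling time = 1 ÷ (13/600) = 600/13 days.

600/13 days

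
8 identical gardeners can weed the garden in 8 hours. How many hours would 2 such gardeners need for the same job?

32 hours

Total work is 8·8 = 64 gardener-hours.
With 2 gardeners: 64/2 = 32 hours.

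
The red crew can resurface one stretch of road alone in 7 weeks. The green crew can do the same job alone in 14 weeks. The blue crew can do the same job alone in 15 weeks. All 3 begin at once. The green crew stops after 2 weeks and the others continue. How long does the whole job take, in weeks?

45/11 weeks

In the first 2 weeks the combined rate is 59/210, so 59/105 of the job is done, leaving 46/105.
After the green crew leaves the rate is 22/105 per week; the remaining 46/105 takes 23/11 weeks.
Total = 2 + 23/11 = 45/11 weeks.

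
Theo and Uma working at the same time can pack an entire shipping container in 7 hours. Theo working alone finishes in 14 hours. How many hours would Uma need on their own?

14 hours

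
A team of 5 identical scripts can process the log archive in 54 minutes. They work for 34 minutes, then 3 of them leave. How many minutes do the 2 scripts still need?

50 minutes

One script does 1/270 of the job per minute.
After 34 minutes with 5 scripts, 17/27 is done (10/27 left).
With 2 scripts the rate is 2/270 = 1/135, so the rest takes 10/27 ÷ 1/135 = 50 minutes.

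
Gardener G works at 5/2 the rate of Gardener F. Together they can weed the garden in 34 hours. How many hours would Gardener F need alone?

119 hours

Let Gardener F's rate be r; then Gardener G's rate is (5/2)r, so together (5/2 + 1)r = (7/2)r = 1/34.
Thus r = 1/119 per hour.
Gardener F alone: 119 hours; Gardener G alone: 238/5 hours.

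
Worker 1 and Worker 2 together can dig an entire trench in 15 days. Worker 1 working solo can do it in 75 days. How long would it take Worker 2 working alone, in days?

Combined rate is 1/15 per day.
Known contribution: 1/75 per day.
So Worker 2's rate is 1/15 − 1/75 = 4/75, meaning 75/4 days alone.

75/4 days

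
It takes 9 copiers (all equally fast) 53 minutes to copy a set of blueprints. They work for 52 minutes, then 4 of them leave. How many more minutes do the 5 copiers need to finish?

9/5 minutes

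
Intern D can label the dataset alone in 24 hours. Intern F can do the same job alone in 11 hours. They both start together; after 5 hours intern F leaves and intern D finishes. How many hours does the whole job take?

In the first 5 hours the combined rate is 35/264, so 175/264 of the job is done, leaving 89/264.
After intern F leaves the rate is 1/24 per hour; the remaining 89/264 takes 89/11 hours.
Total = 5 + 89/11 = 144/11 hours.

144/11 hours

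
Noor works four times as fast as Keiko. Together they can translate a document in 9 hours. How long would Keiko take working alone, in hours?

45 hours

Let Keiko's rate be r; then Noor's rate is 4r, so together (4 + 1)r = 5r = 1/9.
Thus r = 1/45 per hour.
Keiko alone: 45 hours; Noor alone: 45/4 hours.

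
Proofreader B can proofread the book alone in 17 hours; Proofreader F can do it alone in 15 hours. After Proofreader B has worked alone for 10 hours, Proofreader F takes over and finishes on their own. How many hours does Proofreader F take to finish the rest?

105/17 hours

In 10 hours Proofreader B does 10/17 of the job, leaving 7/17.
Proofreader F works at 1/15 per hour, so finishing takes 7/17 ÷ 1/15 = 105/17 hours.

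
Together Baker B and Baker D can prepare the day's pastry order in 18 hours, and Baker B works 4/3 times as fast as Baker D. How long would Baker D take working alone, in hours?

Let Baker D's rate be r; then Baker B's rate is (4/3)r, so together (4/3 + 1)r = (7/3)r = 1/18.
Thus r = 1/42 per hour.
Baker D alone: 42 hours; Baker B alone: 63/2 hours.

42 hours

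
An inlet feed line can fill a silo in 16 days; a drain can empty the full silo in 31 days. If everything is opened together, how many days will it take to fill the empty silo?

Net rate = 1/16 − 1/31 = (31 − 16)/496 = 15/496 per day.
Filling time = 1 ÷ (15/496) = 496/15 days.

496/15 days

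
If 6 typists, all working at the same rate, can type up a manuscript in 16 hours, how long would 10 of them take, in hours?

Total work is 6·16 = 96 typist-hours.
With 10 typists: 96/10 = 48/5 hours.

48/5 hours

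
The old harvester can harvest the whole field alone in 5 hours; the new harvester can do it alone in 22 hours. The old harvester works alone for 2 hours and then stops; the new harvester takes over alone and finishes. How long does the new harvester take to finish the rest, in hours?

In 2 hours the old harvester does 2/5 of the job, leaving 3/5.
The new harvester works at 1/22 per hour, so finishing takes 3/5 ÷ 1/22 = 66/5 hours.

66/5 hours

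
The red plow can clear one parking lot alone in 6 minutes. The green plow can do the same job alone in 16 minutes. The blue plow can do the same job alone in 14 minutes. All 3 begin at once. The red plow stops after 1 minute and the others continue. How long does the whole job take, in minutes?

In the first 1 minute the combined rate is 101/336, so 101/336 of the job is done, leaving 235/336.
After the red plow leaves the rate is 15/112 per minute; the remaining 235/336 takes 47/9 minutes.
Total = 1 + 47/9 = 56/9 minutes.

56/9 minutes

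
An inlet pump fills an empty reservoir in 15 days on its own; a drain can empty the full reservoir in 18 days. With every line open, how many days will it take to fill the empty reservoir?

Net rate = 1/15 − 1/18 = (6 − 5)/90 = 1/90 per day.
Filling time = 1 ÷ (1/90) = 90 days.

90 days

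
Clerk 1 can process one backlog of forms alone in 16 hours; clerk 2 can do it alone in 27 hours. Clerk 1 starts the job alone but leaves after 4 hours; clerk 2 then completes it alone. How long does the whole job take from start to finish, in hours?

In 4 hours clerk 1 does 4/16 = 1/4 of the job, leaving 3/4.
Clerk 2 works at 1/27 per hour, so finishing takes 3/4 ÷ 1/27 = 81/4 hours.
Total time = 4 + 81/4 = 97/4 hours.

97/4 hours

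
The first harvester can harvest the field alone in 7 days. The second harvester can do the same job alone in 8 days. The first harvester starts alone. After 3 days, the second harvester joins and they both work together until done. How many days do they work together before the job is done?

In the first 3 days the first harvester alone does 3/7 of the job, leaving 4/7.
Once everyone is working, combined rate: 1/7 + 1/8 = (8 + 7)/56 = 15/56 per day.
Remaining 4/7 at 15/56 per day takes 32/15 days.

32/15 days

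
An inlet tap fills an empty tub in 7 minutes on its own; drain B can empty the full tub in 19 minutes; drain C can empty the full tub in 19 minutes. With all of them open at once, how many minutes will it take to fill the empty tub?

Net rate = 1/7 − 1/19 − 1/19 = (19 − 7 − 7)/133 = 5/133 per minute.
Filling time = 1 ÷ (5/133) = 133/5 minutes.

133/5 minutes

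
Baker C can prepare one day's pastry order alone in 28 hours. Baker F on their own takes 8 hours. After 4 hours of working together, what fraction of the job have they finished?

9/14

Combined rate: 1/28 + 1/8 = (2 + 7)/56 = 9/56 per hour.
In 4 hours they complete 4·9/56 = 9/14 of the job.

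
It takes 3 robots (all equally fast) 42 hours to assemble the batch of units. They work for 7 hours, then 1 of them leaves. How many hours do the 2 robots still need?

One robot does 1/126 of the job per hour.
After 7 hours with 3 robots, 1/6 is done (5/6 left).
With 2 robots the rate is 2/126 = 1/63, so the rest takes 5/6 ÷ 1/63 = 105/2 hours.

105/2 hours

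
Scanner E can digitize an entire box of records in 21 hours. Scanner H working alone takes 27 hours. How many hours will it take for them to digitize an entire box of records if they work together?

Combined rate: 1/21 + 1/27 = (9 + 7)/189 = 16/189 per hour.
Time = 1 ÷ (16/189) = 189/16 hours.

189/16 hours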